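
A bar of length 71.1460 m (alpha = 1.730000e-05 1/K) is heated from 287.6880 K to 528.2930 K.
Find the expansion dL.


dT = 240.6050 K
dL = 1.730000e-05 * 71.1460 * 240.6050 = 0.296143 m
L_final = 71.442143 m

dL = 0.296143 m


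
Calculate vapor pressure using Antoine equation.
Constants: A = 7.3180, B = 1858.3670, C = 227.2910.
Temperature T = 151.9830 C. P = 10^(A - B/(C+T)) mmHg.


C+T = 379.2740
B/(C+T) = 4.8998
log10(P) = 7.3180 - 4.8998 = 2.4182
P = 10^2.4182 = 261.9385 mmHg

261.9385 mmHg


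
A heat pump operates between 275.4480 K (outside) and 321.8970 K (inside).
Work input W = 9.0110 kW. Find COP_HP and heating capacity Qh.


COP = 321.8970 / 46.4490 = 6.9301
Qh = 6.9301 * 9.0110 = 62.4473 kW

COP = 6.9301, Qh = 62.4473 kW


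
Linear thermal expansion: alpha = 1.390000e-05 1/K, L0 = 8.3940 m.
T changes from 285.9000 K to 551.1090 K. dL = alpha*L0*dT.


dT = 265.2090 K
dL = 1.390000e-05 * 8.3940 * 265.2090 = 0.030944 m
L_final = 8.424944 m

dL = 0.030944 m


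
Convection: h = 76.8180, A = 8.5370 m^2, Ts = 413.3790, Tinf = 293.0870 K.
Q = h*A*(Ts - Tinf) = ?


dT = 120.2920 K
Q = 76.8180 * 8.5370 * 120.2920 = 78886.9241 W

78886.9241 W


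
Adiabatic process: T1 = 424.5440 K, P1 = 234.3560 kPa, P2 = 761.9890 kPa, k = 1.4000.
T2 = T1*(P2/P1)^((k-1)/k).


(k-1)/k = 0.2857
(P2/P1)^exp = 1.4006
T2 = 424.5440 * 1.4006 = 594.6058 K

594.6058 K


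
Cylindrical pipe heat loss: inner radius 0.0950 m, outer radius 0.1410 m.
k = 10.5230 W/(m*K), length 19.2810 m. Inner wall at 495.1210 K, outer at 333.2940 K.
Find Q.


dT = 161.8270 K
ln(ro/ri) = 0.3949
Q = 2*pi*10.5230*19.2810*161.8270 / 0.3949 = 522434.1291 W

522434.1291 W


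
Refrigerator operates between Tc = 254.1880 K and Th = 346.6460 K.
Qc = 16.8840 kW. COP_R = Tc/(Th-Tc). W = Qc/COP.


COP = 254.1880 / 92.4580 = 2.7492
W = 16.8840 / 2.7492 = 6.1414 kW

COP = 2.7492, W = 6.1414 kW


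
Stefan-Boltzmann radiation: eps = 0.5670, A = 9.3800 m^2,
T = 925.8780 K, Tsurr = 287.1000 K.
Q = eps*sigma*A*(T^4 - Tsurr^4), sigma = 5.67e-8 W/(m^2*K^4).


T^4 = 7.3488e+11
Tsurr^4 = 6.7941e+09
Q = 0.5670 * 5.67e-8 * 9.3800 * 7.2808e+11 = 219558.4659 W

219558.4659 W


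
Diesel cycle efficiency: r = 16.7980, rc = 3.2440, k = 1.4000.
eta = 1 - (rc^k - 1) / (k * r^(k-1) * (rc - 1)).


r^(k-1) = 3.0910
rc^k = 5.1941
eta = 0.5681 = 56.8095%

56.8095%


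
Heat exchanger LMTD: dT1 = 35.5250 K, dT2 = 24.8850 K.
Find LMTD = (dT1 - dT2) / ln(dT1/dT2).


dT1/dT2 = 1.4276
ln(dT1/dT2) = 0.3560
LMTD = 10.6400 / 0.3560 = 29.8900 K

29.8900 K


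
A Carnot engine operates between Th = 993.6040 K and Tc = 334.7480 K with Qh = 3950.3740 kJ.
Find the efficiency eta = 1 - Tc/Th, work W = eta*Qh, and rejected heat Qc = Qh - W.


eta = 1 - 334.7480/993.6040 = 0.6631
W = 0.6631 * 3950.3740 = 2619.4818 kJ
Qc = 3950.3740 - 2619.4818 = 1330.8922 kJ

eta = 66.3097%, W = 2619.4818 kJ, Qc = 1330.8922 kJ


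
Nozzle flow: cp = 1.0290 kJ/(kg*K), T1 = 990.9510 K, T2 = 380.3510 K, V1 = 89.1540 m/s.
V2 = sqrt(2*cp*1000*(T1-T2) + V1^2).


dT = 610.6000 K
2*cp*1000*dT = 1256614.8000
V1^2 = 7948.4357
V2 = sqrt(1264563.2357) = 1124.5280 m/s

1124.5280 m/s


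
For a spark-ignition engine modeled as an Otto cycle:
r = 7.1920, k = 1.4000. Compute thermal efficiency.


r^(k-1) = 2.2016
eta = 1 - 1/2.2016 = 0.5458 = 54.5786%

54.5786%


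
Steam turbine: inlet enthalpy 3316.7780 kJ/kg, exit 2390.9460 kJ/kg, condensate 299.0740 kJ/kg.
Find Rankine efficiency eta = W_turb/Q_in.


W = 925.8320 kJ/kg
Q_in = 3017.7040 kJ/kg
eta = 0.3068 = 30.6800%

eta = 30.6800%


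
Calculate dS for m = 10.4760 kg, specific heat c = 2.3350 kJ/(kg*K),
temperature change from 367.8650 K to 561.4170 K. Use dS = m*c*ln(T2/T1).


T2/T1 = 1.5261
ln(T2/T1) = 0.4227
dS = 10.4760 * 2.3350 * 0.4227 = 10.3410 kJ/K

10.3410 kJ/K


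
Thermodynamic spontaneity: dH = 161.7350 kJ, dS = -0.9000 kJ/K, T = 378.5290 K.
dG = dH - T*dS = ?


T*dS = 378.5290 * -0.9000 = -340.6761 kJ
dG = 161.7350 + 340.6761 = 502.4111 kJ (non-spontaneous)

dG = 502.4111 kJ, non-spontaneous


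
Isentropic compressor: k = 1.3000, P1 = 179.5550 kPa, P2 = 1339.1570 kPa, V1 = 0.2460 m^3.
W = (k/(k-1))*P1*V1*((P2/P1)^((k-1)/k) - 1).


(k-1)/k = 0.2308
(P2/P1)^exp = 1.5899
W = 4.3333 * 179.5550 * 0.2460 * (1.5899 - 1) = 112.9153 kJ

112.9153 kJ


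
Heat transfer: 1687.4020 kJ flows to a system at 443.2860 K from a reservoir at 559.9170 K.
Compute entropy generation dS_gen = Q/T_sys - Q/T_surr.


dS_sys = 1687.4020/443.2860 = 3.8066 kJ/K
dS_surr = -1687.4020/559.9170 = -3.0137 kJ/K
dS_gen = 3.8066 - 3.0137 = 0.7929 kJ/K (irreversible)

dS_gen = 0.7929 kJ/K, irreversible


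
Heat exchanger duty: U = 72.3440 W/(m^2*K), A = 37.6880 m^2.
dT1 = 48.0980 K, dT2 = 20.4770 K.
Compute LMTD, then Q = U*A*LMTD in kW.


LMTD = 32.3454 K
Q = 72.3440 * 37.6880 * 32.3454 = 88189.8327 W = 88.1898 kW

88.1898 kW


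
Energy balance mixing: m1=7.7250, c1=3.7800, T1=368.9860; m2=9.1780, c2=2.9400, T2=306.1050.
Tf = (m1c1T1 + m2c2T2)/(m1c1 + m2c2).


num = 19034.3049
den = 56.1838
Tf = 338.7862 K

338.7862 K


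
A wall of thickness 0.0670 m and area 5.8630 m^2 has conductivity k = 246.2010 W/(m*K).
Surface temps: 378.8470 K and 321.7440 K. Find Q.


dT = 57.1030 K
Q = 246.2010 * 5.8630 * 57.1030 / 0.0670 = 1230251.2905 W

1230251.2905 W


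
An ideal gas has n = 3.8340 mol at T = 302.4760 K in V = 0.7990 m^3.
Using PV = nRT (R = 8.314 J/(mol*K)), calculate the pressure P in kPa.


P = nRT/V = 3.8340 * 8.314 * 302.4760 / 0.7990
= 9641.6875 / 0.7990 = 12067.1933 Pa = 12.0672 kPa

12.0672 kPa


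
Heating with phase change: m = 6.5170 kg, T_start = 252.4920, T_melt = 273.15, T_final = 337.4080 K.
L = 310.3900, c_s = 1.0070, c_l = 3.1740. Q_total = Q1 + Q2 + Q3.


Q1 (sensible, solid) = 6.5170 * 1.0070 * 20.6580 = 135.5706 kJ
Q2 (latent) = 6.5170 * 310.3900 = 2022.8116 kJ
Q3 (sensible, liquid) = 6.5170 * 3.1740 * 64.2580 = 1329.1740 kJ
Q_total = 3487.5562 kJ

3487.5562 kJ


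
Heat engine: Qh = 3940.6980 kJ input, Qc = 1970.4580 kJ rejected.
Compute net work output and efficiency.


W = 3940.6980 - 1970.4580 = 1970.2400 kJ
eta = 1970.2400 / 3940.6980 = 0.5000 = 49.9972%

W = 1970.2400 kJ, eta = 49.9972%


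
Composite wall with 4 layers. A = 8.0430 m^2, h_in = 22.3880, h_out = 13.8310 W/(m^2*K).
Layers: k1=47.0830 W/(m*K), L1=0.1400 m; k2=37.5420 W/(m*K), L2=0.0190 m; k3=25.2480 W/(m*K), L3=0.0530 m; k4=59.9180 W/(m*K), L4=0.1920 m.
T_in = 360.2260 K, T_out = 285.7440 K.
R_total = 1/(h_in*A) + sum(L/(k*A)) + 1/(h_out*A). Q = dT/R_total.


R_conv_in = 1/(22.3880*8.0430) = 0.0056
R_1 = 0.1400/(47.0830*8.0430) = 0.0004
R_2 = 0.0190/(37.5420*8.0430) = 6.2924e-05
R_3 = 0.0530/(25.2480*8.0430) = 0.0003
R_4 = 0.1920/(59.9180*8.0430) = 0.0004
R_conv_out = 1/(13.8310*8.0430) = 0.0090
R_total = 0.0156 K/W
Q = 74.4820 / 0.0156 = 4763.8385 W

R_total = 0.0156 K/W, Q = 4763.8385 W


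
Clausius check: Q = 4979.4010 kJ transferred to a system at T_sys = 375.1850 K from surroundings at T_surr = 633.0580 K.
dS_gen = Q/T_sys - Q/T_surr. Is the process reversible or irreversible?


dS_sys = 4979.4010/375.1850 = 13.2719 kJ/K
dS_surr = -4979.4010/633.0580 = -7.8656 kJ/K
dS_gen = 13.2719 - 7.8656 = 5.4062 kJ/K (irreversible)

dS_gen = 5.4062 kJ/K, irreversible


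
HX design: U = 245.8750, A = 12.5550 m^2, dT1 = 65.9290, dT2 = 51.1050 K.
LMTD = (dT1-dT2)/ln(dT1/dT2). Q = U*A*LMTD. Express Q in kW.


LMTD = 58.2027 K
Q = 245.8750 * 12.5550 * 58.2027 = 179669.4589 W = 179.6695 kW

179.6695 kW


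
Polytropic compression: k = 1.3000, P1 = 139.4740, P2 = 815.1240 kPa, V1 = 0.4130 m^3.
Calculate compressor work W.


(k-1)/k = 0.2308
(P2/P1)^exp = 1.5029
W = 4.3333 * 139.4740 * 0.4130 * (1.5029 - 1) = 125.5365 kJ

125.5365 kJ


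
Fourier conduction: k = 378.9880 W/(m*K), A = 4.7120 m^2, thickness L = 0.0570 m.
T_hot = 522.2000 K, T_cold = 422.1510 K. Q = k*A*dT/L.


dT = 100.0490 K
Q = 378.9880 * 4.7120 * 100.0490 / 0.0570 = 3134502.6207 W

3134502.6207 W


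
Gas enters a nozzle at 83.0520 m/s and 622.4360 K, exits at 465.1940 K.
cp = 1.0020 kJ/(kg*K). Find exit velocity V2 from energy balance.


dT = 157.2420 K
2*cp*1000*dT = 315112.9680
V1^2 = 6897.6347
V2 = sqrt(322010.6027) = 567.4598 m/s

567.4598 m/s


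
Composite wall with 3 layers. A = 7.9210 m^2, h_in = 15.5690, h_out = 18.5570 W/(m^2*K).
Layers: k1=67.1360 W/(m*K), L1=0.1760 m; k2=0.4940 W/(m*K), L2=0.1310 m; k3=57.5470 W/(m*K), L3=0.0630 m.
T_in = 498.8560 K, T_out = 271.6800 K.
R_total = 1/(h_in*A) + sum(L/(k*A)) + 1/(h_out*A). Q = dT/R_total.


R_conv_in = 1/(15.5690*7.9210) = 0.0081
R_1 = 0.1760/(67.1360*7.9210) = 0.0003
R_2 = 0.1310/(0.4940*7.9210) = 0.0335
R_3 = 0.0630/(57.5470*7.9210) = 0.0001
R_conv_out = 1/(18.5570*7.9210) = 0.0068
R_total = 0.0489 K/W
Q = 227.1760 / 0.0489 = 4649.5695 W

R_total = 0.0489 K/W, Q = 4649.5695 W


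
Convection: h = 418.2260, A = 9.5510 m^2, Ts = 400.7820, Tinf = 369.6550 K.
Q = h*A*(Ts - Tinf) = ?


dT = 31.1270 K
Q = 418.2260 * 9.5510 * 31.1270 = 124336.0708 W

124336.0708 W


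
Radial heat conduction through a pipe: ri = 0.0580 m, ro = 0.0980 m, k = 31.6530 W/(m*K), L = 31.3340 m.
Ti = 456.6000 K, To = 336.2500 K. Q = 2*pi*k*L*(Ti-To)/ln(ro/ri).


dT = 120.3500 K
ln(ro/ri) = 0.5245
Q = 2*pi*31.6530*31.3340*120.3500 / 0.5245 = 1429851.4751 W

1429851.4751 W


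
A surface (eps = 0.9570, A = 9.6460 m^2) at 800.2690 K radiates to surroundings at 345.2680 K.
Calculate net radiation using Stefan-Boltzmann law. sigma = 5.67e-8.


T^4 = 4.1015e+11
Tsurr^4 = 1.4211e+10
Q = 0.9570 * 5.67e-8 * 9.6460 * 3.9594e+11 = 207239.1570 W

207239.1570 W


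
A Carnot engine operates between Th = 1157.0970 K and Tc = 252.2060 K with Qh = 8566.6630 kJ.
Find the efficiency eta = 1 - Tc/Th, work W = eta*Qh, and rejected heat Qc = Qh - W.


eta = 1 - 252.2060/1157.0970 = 0.7820
W = 0.7820 * 8566.6630 = 6699.4351 kJ
Qc = 8566.6630 - 6699.4351 = 1867.2279 kJ

eta = 78.2036%, W = 6699.4351 kJ, Qc = 1867.2279 kJ


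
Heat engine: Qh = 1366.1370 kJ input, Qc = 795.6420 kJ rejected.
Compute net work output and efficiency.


W = 1366.1370 - 795.6420 = 570.4950 kJ
eta = 570.4950 / 1366.1370 = 0.4176 = 41.7597%

W = 570.4950 kJ, eta = 41.7597%


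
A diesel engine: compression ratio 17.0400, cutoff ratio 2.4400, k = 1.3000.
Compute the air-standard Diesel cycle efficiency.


r^(k-1) = 2.3412
rc^k = 3.1886
eta = 0.5006 = 50.0622%

50.0622%


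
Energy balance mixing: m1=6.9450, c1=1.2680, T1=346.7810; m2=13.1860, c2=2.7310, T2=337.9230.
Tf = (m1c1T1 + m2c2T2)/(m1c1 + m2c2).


num = 15222.7773
den = 44.8172
Tf = 339.6635 K

339.6635 K


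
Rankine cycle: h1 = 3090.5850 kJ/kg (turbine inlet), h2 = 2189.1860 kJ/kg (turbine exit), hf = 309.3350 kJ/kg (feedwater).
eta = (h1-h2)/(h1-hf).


W = 901.3990 kJ/kg
Q_in = 2781.2500 kJ/kg
eta = 0.3241 = 32.4099%

eta = 32.4099%


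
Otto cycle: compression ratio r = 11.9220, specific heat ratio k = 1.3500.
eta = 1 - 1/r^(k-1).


r^(k-1) = 2.3808
eta = 1 - 1/2.3808 = 0.5800 = 57.9972%

57.9972%


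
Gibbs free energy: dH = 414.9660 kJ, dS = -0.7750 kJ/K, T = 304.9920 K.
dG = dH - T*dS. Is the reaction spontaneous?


T*dS = 304.9920 * -0.7750 = -236.3688 kJ
dG = 414.9660 + 236.3688 = 651.3348 kJ (non-spontaneous)

dG = 651.3348 kJ, non-spontaneous


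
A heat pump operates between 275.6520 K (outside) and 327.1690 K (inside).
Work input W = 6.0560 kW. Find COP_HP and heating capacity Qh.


COP = 327.1690 / 51.5170 = 6.3507
Qh = 6.3507 * 6.0560 = 38.4598 kW

COP = 6.3507, Qh = 38.4598 kW


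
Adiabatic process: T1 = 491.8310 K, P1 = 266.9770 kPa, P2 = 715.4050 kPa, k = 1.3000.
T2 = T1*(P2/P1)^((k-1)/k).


(k-1)/k = 0.2308
(P2/P1)^exp = 1.2554
T2 = 491.8310 * 1.2554 = 617.4519 K

617.4519 K


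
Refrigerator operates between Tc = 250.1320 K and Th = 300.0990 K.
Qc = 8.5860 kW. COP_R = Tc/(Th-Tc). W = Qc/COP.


COP = 250.1320 / 49.9670 = 5.0059
W = 8.5860 / 5.0059 = 1.7152 kW

COP = 5.0059, W = 1.7152 kW


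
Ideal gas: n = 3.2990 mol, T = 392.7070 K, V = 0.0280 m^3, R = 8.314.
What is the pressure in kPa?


P = nRT/V = 3.2990 * 8.314 * 392.7070 / 0.0280
= 10771.1228 / 0.0280 = 384682.9581 Pa = 384.6830 kPa

384.6830 kPa


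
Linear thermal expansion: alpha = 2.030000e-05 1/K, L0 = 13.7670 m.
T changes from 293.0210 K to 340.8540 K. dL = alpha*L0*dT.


dT = 47.8330 K
dL = 2.030000e-05 * 13.7670 * 47.8330 = 0.013368 m
L_final = 13.780368 m

dL = 0.013368 m


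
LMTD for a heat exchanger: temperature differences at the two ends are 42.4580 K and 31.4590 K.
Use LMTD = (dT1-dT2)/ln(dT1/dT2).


dT1/dT2 = 1.3496
ln(dT1/dT2) = 0.2998
LMTD = 10.9990 / 0.2998 = 36.6841 K

36.6841 K


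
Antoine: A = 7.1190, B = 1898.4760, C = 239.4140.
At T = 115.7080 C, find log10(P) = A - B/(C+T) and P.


C+T = 355.1220
B/(C+T) = 5.3460
log10(P) = 7.1190 - 5.3460 = 1.7730
P = 10^1.7730 = 59.2949 mmHg

59.2949 mmHg


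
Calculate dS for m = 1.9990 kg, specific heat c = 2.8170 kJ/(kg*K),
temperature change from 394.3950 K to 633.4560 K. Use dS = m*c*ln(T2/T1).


T2/T1 = 1.6061
ln(T2/T1) = 0.4738
dS = 1.9990 * 2.8170 * 0.4738 = 2.6683 kJ/K

2.6683 kJ/K


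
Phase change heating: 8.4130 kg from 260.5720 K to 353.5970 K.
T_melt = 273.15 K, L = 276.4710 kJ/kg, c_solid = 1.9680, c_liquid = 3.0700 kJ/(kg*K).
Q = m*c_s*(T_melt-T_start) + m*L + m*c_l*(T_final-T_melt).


Q1 (sensible, solid) = 8.4130 * 1.9680 * 12.5780 = 208.2512 kJ
Q2 (latent) = 8.4130 * 276.4710 = 2325.9505 kJ
Q3 (sensible, liquid) = 8.4130 * 3.0700 * 80.4470 = 2077.7779 kJ
Q_total = 4611.9796 kJ

4611.9796 kJ


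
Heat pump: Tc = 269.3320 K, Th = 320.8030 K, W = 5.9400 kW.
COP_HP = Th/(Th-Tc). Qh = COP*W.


COP = 320.8030 / 51.4710 = 6.2327
Qh = 6.2327 * 5.9400 = 37.0222 kW

COP = 6.2327, Qh = 37.0222 kW


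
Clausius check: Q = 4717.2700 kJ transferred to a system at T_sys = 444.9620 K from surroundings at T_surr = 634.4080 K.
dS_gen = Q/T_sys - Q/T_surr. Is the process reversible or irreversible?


dS_sys = 4717.2700/444.9620 = 10.6015 kJ/K
dS_surr = -4717.2700/634.4080 = -7.4357 kJ/K
dS_gen = 10.6015 - 7.4357 = 3.1658 kJ/K (irreversible)

dS_gen = 3.1658 kJ/K, irreversible


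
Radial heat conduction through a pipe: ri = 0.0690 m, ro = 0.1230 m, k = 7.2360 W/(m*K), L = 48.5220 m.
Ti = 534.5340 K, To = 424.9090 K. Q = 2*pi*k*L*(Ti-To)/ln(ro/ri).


dT = 109.6250 K
ln(ro/ri) = 0.5781
Q = 2*pi*7.2360*48.5220*109.6250 / 0.5781 = 418350.6006 W

418350.6006 W


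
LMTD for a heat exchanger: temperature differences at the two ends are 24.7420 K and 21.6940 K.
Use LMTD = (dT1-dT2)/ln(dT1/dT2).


dT1/dT2 = 1.1405
ln(dT1/dT2) = 0.1315
LMTD = 3.0480 / 0.1315 = 23.1846 K

23.1846 K


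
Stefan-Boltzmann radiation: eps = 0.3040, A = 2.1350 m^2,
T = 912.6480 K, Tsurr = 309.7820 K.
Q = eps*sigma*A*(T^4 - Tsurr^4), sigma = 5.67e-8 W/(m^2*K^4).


T^4 = 6.9377e+11
Tsurr^4 = 9.2093e+09
Q = 0.3040 * 5.67e-8 * 2.1350 * 6.8456e+11 = 25192.0894 W

25192.0894 W


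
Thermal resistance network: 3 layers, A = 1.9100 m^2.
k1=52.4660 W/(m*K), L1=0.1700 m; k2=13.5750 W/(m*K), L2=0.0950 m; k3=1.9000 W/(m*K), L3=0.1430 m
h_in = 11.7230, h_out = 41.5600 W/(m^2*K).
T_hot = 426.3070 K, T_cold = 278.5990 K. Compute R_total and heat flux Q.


R_conv_in = 1/(11.7230*1.9100) = 0.0447
R_1 = 0.1700/(52.4660*1.9100) = 0.0017
R_2 = 0.0950/(13.5750*1.9100) = 0.0037
R_3 = 0.1430/(1.9000*1.9100) = 0.0394
R_conv_out = 1/(41.5600*1.9100) = 0.0126
R_total = 0.1020 K/W
Q = 147.7080 / 0.1020 = 1447.7795 W

R_total = 0.1020 K/W, Q = 1447.7795 W


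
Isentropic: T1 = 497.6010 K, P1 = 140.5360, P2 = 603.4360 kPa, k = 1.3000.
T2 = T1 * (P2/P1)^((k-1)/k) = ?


(k-1)/k = 0.2308
(P2/P1)^exp = 1.3997
T2 = 497.6010 * 1.3997 = 696.5015 K

696.5015 K


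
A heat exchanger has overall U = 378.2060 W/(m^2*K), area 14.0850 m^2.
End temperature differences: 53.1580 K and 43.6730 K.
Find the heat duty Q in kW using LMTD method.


LMTD = 48.2603 K
Q = 378.2060 * 14.0850 * 48.2603 = 257083.8861 W = 257.0839 kW

257.0839 kW


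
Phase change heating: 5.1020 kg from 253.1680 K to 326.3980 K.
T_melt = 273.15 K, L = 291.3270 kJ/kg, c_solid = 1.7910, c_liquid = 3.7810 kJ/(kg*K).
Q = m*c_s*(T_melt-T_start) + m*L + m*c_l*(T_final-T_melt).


Q1 (sensible, solid) = 5.1020 * 1.7910 * 19.9820 = 182.5892 kJ
Q2 (latent) = 5.1020 * 291.3270 = 1486.3504 kJ
Q3 (sensible, liquid) = 5.1020 * 3.7810 * 53.2480 = 1027.1892 kJ
Q_total = 2696.1287 kJ

2696.1287 kJ


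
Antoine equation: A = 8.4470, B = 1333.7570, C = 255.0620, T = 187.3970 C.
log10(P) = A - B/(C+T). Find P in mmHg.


C+T = 442.4590
B/(C+T) = 3.0144
log10(P) = 8.4470 - 3.0144 = 5.4326
P = 10^5.4326 = 270757.5557 mmHg

270757.5557 mmHg


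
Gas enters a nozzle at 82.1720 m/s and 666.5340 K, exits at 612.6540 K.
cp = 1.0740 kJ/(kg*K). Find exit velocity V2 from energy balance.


dT = 53.8800 K
2*cp*1000*dT = 115734.2400
V1^2 = 6752.2376
V2 = sqrt(122486.4776) = 349.9807 m/s

349.9807 m/s


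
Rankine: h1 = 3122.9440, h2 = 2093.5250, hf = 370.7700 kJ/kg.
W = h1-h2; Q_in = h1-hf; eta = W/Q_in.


W = 1029.4190 kJ/kg
Q_in = 2752.1740 kJ/kg
eta = 0.3740 = 37.4038%

eta = 37.4038%


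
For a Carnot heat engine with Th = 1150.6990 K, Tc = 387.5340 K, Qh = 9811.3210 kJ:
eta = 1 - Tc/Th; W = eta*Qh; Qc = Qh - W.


eta = 1 - 387.5340/1150.6990 = 0.6632
W = 0.6632 * 9811.3210 = 6507.0507 kJ
Qc = 9811.3210 - 6507.0507 = 3304.2703 kJ

eta = 66.3219%, W = 6507.0507 kJ, Qc = 3304.2703 kJ


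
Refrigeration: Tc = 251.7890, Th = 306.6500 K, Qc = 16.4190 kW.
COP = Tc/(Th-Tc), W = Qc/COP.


COP = 251.7890 / 54.8610 = 4.5896
W = 16.4190 / 4.5896 = 3.5775 kW

COP = 4.5896, W = 3.5775 kW


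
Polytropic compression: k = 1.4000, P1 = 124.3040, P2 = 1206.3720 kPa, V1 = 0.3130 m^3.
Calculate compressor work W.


(k-1)/k = 0.2857
(P2/P1)^exp = 1.9143
W = 3.5000 * 124.3040 * 0.3130 * (1.9143 - 1) = 124.4982 kJ

124.4982 kJ


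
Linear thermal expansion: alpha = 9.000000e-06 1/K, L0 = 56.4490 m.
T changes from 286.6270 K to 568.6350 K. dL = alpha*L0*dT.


dT = 282.0080 K
dL = 9.000000e-06 * 56.4490 * 282.0080 = 0.143272 m
L_final = 56.592272 m

dL = 0.143272 m


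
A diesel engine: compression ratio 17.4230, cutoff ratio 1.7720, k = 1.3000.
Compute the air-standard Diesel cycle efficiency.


r^(k-1) = 2.3569
rc^k = 2.1038
eta = 0.5334 = 53.3352%

53.3352%


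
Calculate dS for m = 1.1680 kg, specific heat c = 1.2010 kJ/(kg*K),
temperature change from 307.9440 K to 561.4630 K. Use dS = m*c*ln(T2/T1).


T2/T1 = 1.8233
ln(T2/T1) = 0.6006
dS = 1.1680 * 1.2010 * 0.6006 = 0.8425 kJ/K

0.8425 kJ/K


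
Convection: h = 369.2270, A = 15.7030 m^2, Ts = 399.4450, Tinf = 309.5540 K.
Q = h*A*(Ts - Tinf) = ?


dT = 89.8910 K
Q = 369.2270 * 15.7030 * 89.8910 = 521185.4634 W

521185.4634 W


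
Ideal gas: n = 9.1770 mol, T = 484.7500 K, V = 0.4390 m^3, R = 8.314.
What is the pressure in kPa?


P = nRT/V = 9.1770 * 8.314 * 484.7500 / 0.4390
= 36985.2509 / 0.4390 = 84248.8632 Pa = 84.2489 kPa

84.2489 kPa


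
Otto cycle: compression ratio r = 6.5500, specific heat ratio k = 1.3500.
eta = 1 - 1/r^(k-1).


r^(k-1) = 1.9306
eta = 1 - 1/1.9306 = 0.4820 = 48.2017%

48.2017%


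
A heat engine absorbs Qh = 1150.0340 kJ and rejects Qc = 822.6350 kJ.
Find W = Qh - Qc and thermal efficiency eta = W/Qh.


W = 1150.0340 - 822.6350 = 327.3990 kJ
eta = 327.3990 / 1150.0340 = 0.2847 = 28.4686%

W = 327.3990 kJ, eta = 28.4686%


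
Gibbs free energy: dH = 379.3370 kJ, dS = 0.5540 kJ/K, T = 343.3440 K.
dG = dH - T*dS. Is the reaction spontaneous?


T*dS = 343.3440 * 0.5540 = 190.2126 kJ
dG = 379.3370 - 190.2126 = 189.1244 kJ (non-spontaneous)

dG = 189.1244 kJ, non-spontaneous


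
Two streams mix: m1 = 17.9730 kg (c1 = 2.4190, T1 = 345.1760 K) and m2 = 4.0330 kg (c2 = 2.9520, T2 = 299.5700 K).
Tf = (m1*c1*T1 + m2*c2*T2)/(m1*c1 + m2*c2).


num = 18573.6144
den = 55.3821
Tf = 335.3721 K

335.3721 K


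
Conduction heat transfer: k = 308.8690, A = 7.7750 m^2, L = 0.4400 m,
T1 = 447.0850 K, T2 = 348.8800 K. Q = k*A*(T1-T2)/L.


dT = 98.2050 K
Q = 308.8690 * 7.7750 * 98.2050 / 0.4400 = 535988.7117 W

535988.7117 W


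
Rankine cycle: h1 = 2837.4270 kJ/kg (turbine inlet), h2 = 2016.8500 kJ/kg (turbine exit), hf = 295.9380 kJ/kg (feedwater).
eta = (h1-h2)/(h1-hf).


W = 820.5770 kJ/kg
Q_in = 2541.4890 kJ/kg
eta = 0.3229 = 32.2873%

eta = 32.2873%


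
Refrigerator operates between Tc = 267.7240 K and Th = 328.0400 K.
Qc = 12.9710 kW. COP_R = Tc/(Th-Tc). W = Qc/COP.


COP = 267.7240 / 60.3160 = 4.4387
W = 12.9710 / 4.4387 = 2.9223 kW

COP = 4.4387, W = 2.9223 kW


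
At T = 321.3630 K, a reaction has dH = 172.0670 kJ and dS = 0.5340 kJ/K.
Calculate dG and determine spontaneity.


T*dS = 321.3630 * 0.5340 = 171.6078 kJ
dG = 172.0670 - 171.6078 = 0.4592 kJ (non-spontaneous)

dG = 0.4592 kJ, non-spontaneous


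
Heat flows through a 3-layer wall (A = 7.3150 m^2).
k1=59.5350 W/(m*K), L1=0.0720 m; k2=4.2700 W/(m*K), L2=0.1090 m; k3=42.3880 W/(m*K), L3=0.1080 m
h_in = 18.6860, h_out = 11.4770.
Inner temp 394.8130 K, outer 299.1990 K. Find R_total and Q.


R_conv_in = 1/(18.6860*7.3150) = 0.0073
R_1 = 0.0720/(59.5350*7.3150) = 0.0002
R_2 = 0.1090/(4.2700*7.3150) = 0.0035
R_3 = 0.1080/(42.3880*7.3150) = 0.0003
R_conv_out = 1/(11.4770*7.3150) = 0.0119
R_total = 0.0232 K/W
Q = 95.6140 / 0.0232 = 4115.8852 W

R_total = 0.0232 K/W, Q = 4115.8852 W


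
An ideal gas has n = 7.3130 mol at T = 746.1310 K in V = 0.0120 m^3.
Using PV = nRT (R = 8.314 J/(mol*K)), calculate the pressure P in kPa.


P = nRT/V = 7.3130 * 8.314 * 746.1310 / 0.0120
= 45364.9752 / 0.0120 = 3780414.6007 Pa = 3780.4146 kPa

3780.4146 kPa


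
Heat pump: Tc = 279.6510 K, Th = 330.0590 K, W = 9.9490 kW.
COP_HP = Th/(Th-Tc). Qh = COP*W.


COP = 330.0590 / 50.4080 = 6.5478
Qh = 6.5478 * 9.9490 = 65.1436 kW

COP = 6.5478, Qh = 65.1436 kW


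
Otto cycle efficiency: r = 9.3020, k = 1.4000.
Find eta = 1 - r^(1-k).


r^(k-1) = 2.4402
eta = 1 - 1/2.4402 = 0.5902 = 59.0202%

59.0202%


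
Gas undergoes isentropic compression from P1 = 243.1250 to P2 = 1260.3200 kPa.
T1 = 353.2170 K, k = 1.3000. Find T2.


(k-1)/k = 0.2308
(P2/P1)^exp = 1.4619
T2 = 353.2170 * 1.4619 = 516.3701 K

516.3701 K


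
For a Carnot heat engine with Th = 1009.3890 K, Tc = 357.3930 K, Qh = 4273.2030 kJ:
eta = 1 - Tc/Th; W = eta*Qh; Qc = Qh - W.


eta = 1 - 357.3930/1009.3890 = 0.6459
W = 0.6459 * 4273.2030 = 2760.1958 kJ
Qc = 4273.2030 - 2760.1958 = 1513.0072 kJ

eta = 64.5931%, W = 2760.1958 kJ, Qc = 1513.0072 kJ


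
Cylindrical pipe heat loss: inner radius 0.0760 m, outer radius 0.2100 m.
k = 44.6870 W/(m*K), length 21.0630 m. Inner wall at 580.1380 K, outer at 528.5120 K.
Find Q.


dT = 51.6260 K
ln(ro/ri) = 1.0164
Q = 2*pi*44.6870*21.0630*51.6260 / 1.0164 = 300397.3830 W

300397.3830 W


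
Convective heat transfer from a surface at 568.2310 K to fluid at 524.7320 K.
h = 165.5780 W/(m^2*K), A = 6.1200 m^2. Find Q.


dT = 43.4990 K
Q = 165.5780 * 6.1200 * 43.4990 = 44079.1618 W

44079.1618 W


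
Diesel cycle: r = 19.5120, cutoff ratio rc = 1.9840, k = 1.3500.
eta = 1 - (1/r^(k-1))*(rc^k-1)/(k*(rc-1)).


r^(k-1) = 2.8288
rc^k = 2.5216
eta = 0.5951 = 59.5075%

59.5075%


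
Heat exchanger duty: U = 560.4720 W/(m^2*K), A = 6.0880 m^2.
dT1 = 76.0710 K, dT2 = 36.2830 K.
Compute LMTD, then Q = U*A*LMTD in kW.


LMTD = 53.7445 K
Q = 560.4720 * 6.0880 * 53.7445 = 183384.4389 W = 183.3844 kW

183.3844 kW


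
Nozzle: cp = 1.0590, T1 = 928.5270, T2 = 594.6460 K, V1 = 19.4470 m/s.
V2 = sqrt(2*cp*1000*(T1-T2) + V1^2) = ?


dT = 333.8810 K
2*cp*1000*dT = 707159.9580
V1^2 = 378.1858
V2 = sqrt(707538.1438) = 841.1529 m/s

841.1529 m/s


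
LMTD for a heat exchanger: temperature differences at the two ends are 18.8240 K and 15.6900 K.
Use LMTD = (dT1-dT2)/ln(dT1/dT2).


dT1/dT2 = 1.1997
ln(dT1/dT2) = 0.1821
LMTD = 3.1340 / 0.1821 = 17.2095 K

17.2095 K


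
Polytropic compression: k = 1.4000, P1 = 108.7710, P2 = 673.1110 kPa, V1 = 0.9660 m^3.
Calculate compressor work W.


(k-1)/k = 0.2857
(P2/P1)^exp = 1.6833
W = 3.5000 * 108.7710 * 0.9660 * (1.6833 - 1) = 251.2902 kJ

251.2902 kJ


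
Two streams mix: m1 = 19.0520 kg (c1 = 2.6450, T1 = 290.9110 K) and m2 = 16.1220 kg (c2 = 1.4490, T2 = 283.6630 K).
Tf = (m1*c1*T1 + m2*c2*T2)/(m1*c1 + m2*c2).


num = 21286.3326
den = 73.7533
Tf = 288.6153 K

288.6153 K


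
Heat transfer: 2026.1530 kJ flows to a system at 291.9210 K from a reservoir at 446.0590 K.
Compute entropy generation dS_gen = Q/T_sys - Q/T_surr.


dS_sys = 2026.1530/291.9210 = 6.9408 kJ/K
dS_surr = -2026.1530/446.0590 = -4.5423 kJ/K
dS_gen = 6.9408 - 4.5423 = 2.3984 kJ/K (irreversible)

dS_gen = 2.3984 kJ/K, irreversible


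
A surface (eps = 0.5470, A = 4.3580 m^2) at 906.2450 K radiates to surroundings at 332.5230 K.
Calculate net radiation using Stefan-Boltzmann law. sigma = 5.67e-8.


T^4 = 6.7450e+11
Tsurr^4 = 1.2226e+10
Q = 0.5470 * 5.67e-8 * 4.3580 * 6.6227e+11 = 89515.0014 W

89515.0014 W


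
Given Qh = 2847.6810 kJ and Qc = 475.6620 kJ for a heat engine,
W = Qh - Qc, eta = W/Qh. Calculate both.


W = 2847.6810 - 475.6620 = 2372.0190 kJ
eta = 2372.0190 / 2847.6810 = 0.8330 = 83.2965%

W = 2372.0190 kJ, eta = 83.2965%


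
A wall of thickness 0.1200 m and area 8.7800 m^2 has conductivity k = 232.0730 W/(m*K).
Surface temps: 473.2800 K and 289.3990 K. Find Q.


dT = 183.8810 K
Q = 232.0730 * 8.7800 * 183.8810 / 0.1200 = 3122300.8204 W

3122300.8204 W


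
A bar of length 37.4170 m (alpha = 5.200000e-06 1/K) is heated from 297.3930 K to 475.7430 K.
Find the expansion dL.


dT = 178.3500 K
dL = 5.200000e-06 * 37.4170 * 178.3500 = 0.034701 m
L_final = 37.451701 m

dL = 0.034701 m


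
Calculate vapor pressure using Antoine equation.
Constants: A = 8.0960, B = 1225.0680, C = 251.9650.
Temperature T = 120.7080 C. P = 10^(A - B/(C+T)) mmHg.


C+T = 372.6730
B/(C+T) = 3.2872
log10(P) = 8.0960 - 3.2872 = 4.8088
P = 10^4.8088 = 64380.3806 mmHg

64380.3806 mmHg


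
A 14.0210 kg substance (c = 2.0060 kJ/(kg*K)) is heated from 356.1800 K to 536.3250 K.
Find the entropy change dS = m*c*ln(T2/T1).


T2/T1 = 1.5058
ln(T2/T1) = 0.4093
dS = 14.0210 * 2.0060 * 0.4093 = 11.5121 kJ/K

11.5121 kJ/K


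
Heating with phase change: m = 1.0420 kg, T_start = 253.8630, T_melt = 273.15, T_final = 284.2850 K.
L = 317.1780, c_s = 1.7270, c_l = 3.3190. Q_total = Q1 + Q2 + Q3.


Q1 (sensible, solid) = 1.0420 * 1.7270 * 19.2870 = 34.7076 kJ
Q2 (latent) = 1.0420 * 317.1780 = 330.4995 kJ
Q3 (sensible, liquid) = 1.0420 * 3.3190 * 11.1350 = 38.5093 kJ
Q_total = 403.7163 kJ

403.7163 kJ


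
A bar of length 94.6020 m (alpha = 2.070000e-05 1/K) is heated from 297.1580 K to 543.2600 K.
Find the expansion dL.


dT = 246.1020 K
dL = 2.070000e-05 * 94.6020 * 246.1020 = 0.481932 m
L_final = 95.083932 m

dL = 0.481932 m


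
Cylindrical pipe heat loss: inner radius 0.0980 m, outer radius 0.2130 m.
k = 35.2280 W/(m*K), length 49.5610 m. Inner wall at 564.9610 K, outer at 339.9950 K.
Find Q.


dT = 224.9660 K
ln(ro/ri) = 0.7763
Q = 2*pi*35.2280*49.5610*224.9660 / 0.7763 = 3178933.2304 W

3178933.2304 W


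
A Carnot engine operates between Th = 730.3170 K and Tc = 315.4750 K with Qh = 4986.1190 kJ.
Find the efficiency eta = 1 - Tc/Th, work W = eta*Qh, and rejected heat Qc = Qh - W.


eta = 1 - 315.4750/730.3170 = 0.5680
W = 0.5680 * 4986.1190 = 2832.2654 kJ
Qc = 4986.1190 - 2832.2654 = 2153.8536 kJ

eta = 56.8030%, W = 2832.2654 kJ, Qc = 2153.8536 kJ


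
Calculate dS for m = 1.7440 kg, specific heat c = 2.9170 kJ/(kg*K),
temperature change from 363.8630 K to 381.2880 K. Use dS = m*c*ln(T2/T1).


T2/T1 = 1.0479
ln(T2/T1) = 0.0468
dS = 1.7440 * 2.9170 * 0.0468 = 0.2380 kJ/K

0.2380 kJ/K


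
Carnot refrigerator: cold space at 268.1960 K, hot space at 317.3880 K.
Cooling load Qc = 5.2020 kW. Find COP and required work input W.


COP = 268.1960 / 49.1920 = 5.4520
W = 5.2020 / 5.4520 = 0.9541 kW

COP = 5.4520, W = 0.9541 kW


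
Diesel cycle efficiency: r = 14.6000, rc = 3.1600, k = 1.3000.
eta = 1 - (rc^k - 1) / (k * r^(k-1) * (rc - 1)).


r^(k-1) = 2.2351
rc^k = 4.4627
eta = 0.4483 = 44.8296%

44.8296%


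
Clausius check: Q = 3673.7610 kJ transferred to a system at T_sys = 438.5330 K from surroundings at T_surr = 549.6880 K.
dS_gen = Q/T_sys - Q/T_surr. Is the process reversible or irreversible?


dS_sys = 3673.7610/438.5330 = 8.3774 kJ/K
dS_surr = -3673.7610/549.6880 = -6.6834 kJ/K
dS_gen = 8.3774 - 6.6834 = 1.6940 kJ/K (irreversible)

dS_gen = 1.6940 kJ/K, irreversible


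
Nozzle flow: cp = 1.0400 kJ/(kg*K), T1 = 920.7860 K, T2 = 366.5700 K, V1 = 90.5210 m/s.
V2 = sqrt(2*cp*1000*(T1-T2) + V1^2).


dT = 554.2160 K
2*cp*1000*dT = 1152769.2800
V1^2 = 8194.0514
V2 = sqrt(1160963.3314) = 1077.4801 m/s

1077.4801 m/s


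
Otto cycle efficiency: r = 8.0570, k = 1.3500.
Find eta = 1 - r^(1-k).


r^(k-1) = 2.0757
eta = 1 - 1/2.0757 = 0.5182 = 51.8230%

51.8230%


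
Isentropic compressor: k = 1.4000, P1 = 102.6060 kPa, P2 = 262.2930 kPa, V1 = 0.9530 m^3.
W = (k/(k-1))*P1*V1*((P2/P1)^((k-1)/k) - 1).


(k-1)/k = 0.2857
(P2/P1)^exp = 1.3076
W = 3.5000 * 102.6060 * 0.9530 * (1.3076 - 1) = 105.2595 kJ

105.2595 kJ


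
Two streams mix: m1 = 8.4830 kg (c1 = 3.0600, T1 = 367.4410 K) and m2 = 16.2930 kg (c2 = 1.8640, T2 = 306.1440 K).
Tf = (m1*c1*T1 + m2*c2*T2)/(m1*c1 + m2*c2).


num = 18835.6659
den = 56.3281
Tf = 334.3918 K

334.3918 K


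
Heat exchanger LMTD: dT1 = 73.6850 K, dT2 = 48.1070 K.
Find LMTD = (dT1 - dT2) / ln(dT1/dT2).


dT1/dT2 = 1.5317
ln(dT1/dT2) = 0.4264
LMTD = 25.5780 / 0.4264 = 59.9899 K

59.9899 K


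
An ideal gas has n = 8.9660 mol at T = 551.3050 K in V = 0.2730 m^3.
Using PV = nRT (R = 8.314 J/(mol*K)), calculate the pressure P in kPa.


P = nRT/V = 8.9660 * 8.314 * 551.3050 / 0.2730
= 41096.1072 / 0.2730 = 150535.1913 Pa = 150.5352 kPa

150.5352 kPa


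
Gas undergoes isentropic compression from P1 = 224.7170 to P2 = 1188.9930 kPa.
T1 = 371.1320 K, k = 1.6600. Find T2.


(k-1)/k = 0.3976
(P2/P1)^exp = 1.9394
T2 = 371.1320 * 1.9394 = 719.7841 K

719.7841 K


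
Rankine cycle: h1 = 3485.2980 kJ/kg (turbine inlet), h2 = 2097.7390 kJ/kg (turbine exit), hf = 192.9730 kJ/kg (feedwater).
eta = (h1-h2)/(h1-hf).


W = 1387.5590 kJ/kg
Q_in = 3292.3250 kJ/kg
eta = 0.4215 = 42.1453%

eta = 42.1453%


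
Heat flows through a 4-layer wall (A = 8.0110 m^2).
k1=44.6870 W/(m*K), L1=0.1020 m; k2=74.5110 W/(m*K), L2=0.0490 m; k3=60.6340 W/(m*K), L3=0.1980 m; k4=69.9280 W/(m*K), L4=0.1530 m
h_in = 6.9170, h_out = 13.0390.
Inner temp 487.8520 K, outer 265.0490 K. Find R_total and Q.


R_conv_in = 1/(6.9170*8.0110) = 0.0180
R_1 = 0.1020/(44.6870*8.0110) = 0.0003
R_2 = 0.0490/(74.5110*8.0110) = 8.2090e-05
R_3 = 0.1980/(60.6340*8.0110) = 0.0004
R_4 = 0.1530/(69.9280*8.0110) = 0.0003
R_conv_out = 1/(13.0390*8.0110) = 0.0096
R_total = 0.0287 K/W
Q = 222.8030 / 0.0287 = 7771.8829 W

R_total = 0.0287 K/W, Q = 7771.8829 W


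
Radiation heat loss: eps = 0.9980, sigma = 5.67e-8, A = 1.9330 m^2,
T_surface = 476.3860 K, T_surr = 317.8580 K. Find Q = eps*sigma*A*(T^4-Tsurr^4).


T^4 = 5.1503e+10
Tsurr^4 = 1.0208e+10
Q = 0.9980 * 5.67e-8 * 1.9330 * 4.1296e+10 = 4516.9908 W

4516.9908 W


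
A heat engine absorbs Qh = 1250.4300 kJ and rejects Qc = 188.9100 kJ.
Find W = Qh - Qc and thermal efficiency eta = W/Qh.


W = 1250.4300 - 188.9100 = 1061.5200 kJ
eta = 1061.5200 / 1250.4300 = 0.8489 = 84.8924%

W = 1061.5200 kJ, eta = 84.8924%


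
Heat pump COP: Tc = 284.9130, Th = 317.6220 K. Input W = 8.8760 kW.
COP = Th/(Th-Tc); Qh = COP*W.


COP = 317.6220 / 32.7090 = 9.7105
Qh = 9.7105 * 8.8760 = 86.1907 kW

COP = 9.7105, Qh = 86.1907 kW


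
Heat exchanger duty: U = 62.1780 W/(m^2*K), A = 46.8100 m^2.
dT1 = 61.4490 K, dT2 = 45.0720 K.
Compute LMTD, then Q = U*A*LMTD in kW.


LMTD = 52.8382 K
Q = 62.1780 * 46.8100 * 52.8382 = 153788.2696 W = 153.7883 kW

153.7883 kW


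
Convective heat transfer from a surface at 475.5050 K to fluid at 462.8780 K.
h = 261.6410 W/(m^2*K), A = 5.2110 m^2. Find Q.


dT = 12.6270 K
Q = 261.6410 * 5.2110 * 12.6270 = 17215.7939 W

17215.7939 W


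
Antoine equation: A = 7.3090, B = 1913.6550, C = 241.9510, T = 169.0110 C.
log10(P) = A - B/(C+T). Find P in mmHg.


C+T = 410.9620
B/(C+T) = 4.6565
log10(P) = 7.3090 - 4.6565 = 2.6525
P = 10^2.6525 = 449.2360 mmHg

449.2360 mmHg


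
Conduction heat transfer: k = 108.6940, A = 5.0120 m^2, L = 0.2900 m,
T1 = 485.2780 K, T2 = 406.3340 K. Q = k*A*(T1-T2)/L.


dT = 78.9440 K
Q = 108.6940 * 5.0120 * 78.9440 / 0.2900 = 148298.8433 W

148298.8433 W


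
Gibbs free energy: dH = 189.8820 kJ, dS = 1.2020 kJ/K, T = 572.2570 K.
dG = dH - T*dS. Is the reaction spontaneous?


T*dS = 572.2570 * 1.2020 = 687.8529 kJ
dG = 189.8820 - 687.8529 = -497.9709 kJ (spontaneous)

dG = -497.9709 kJ, spontaneous


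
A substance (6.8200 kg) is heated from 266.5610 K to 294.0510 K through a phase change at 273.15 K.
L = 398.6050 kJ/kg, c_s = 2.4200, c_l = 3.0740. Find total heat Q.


Q1 (sensible, solid) = 6.8200 * 2.4200 * 6.5890 = 108.7475 kJ
Q2 (latent) = 6.8200 * 398.6050 = 2718.4861 kJ
Q3 (sensible, liquid) = 6.8200 * 3.0740 * 20.9010 = 438.1828 kJ
Q_total = 3265.4164 kJ

3265.4164 kJ


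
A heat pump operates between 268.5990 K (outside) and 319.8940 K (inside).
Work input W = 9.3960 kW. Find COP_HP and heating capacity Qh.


COP = 319.8940 / 51.2950 = 6.2364
Qh = 6.2364 * 9.3960 = 58.5968 kW

COP = 6.2364, Qh = 58.5968 kW


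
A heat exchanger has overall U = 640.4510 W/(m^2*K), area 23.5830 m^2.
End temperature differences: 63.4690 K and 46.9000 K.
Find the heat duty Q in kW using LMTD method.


LMTD = 54.7674 K
Q = 640.4510 * 23.5830 * 54.7674 = 827193.6257 W = 827.1936 kW

827.1936 kW


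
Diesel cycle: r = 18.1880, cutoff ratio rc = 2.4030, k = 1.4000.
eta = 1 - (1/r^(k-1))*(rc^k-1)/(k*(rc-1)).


r^(k-1) = 3.1909
rc^k = 3.4124
eta = 0.6151 = 61.5104%

61.5104%


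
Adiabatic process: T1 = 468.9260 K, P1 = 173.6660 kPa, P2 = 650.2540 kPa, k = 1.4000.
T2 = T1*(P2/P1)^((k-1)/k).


(k-1)/k = 0.2857
(P2/P1)^exp = 1.4582
T2 = 468.9260 * 1.4582 = 683.7917 K

683.7917 K


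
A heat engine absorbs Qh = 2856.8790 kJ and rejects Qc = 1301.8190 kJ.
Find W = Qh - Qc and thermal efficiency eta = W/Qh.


W = 2856.8790 - 1301.8190 = 1555.0600 kJ
eta = 1555.0600 / 2856.8790 = 0.5443 = 54.4321%

W = 1555.0600 kJ, eta = 54.4321%


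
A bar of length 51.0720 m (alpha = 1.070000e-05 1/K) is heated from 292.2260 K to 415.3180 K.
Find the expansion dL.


dT = 123.0920 K
dL = 1.070000e-05 * 51.0720 * 123.0920 = 0.067266 m
L_final = 51.139266 m

dL = 0.067266 m


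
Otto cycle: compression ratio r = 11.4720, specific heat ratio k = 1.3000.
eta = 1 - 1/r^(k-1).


r^(k-1) = 2.0792
eta = 1 - 1/2.0792 = 0.5190 = 51.9041%

51.9041%


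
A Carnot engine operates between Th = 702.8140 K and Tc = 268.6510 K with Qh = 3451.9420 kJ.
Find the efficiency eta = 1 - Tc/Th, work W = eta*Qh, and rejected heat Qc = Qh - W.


eta = 1 - 268.6510/702.8140 = 0.6177
W = 0.6177 * 3451.9420 = 2132.4355 kJ
Qc = 3451.9420 - 2132.4355 = 1319.5065 kJ

eta = 61.7750%, W = 2132.4355 kJ, Qc = 1319.5065 kJ


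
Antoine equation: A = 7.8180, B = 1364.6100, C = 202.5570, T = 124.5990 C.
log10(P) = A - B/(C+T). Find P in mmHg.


C+T = 327.1560
B/(C+T) = 4.1711
log10(P) = 7.8180 - 4.1711 = 3.6469
P = 10^3.6469 = 4434.7652 mmHg

4434.7652 mmHg


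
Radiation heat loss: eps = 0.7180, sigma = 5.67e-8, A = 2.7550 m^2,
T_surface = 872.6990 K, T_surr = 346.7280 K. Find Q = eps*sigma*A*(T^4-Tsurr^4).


T^4 = 5.8004e+11
Tsurr^4 = 1.4453e+10
Q = 0.7180 * 5.67e-8 * 2.7550 * 5.6559e+11 = 63434.9429 W

63434.9429 W


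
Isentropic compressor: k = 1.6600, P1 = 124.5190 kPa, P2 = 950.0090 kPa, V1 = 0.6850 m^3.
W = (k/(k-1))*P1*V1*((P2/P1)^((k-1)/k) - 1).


(k-1)/k = 0.3976
(P2/P1)^exp = 2.2432
W = 2.5152 * 124.5190 * 0.6850 * (2.2432 - 1) = 266.7077 kJ

266.7077 kJ


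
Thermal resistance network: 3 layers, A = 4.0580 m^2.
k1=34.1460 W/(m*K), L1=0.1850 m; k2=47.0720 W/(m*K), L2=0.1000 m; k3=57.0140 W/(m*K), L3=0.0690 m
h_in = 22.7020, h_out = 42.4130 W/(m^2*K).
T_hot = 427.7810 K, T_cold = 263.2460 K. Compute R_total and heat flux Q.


R_conv_in = 1/(22.7020*4.0580) = 0.0109
R_1 = 0.1850/(34.1460*4.0580) = 0.0013
R_2 = 0.1000/(47.0720*4.0580) = 0.0005
R_3 = 0.0690/(57.0140*4.0580) = 0.0003
R_conv_out = 1/(42.4130*4.0580) = 0.0058
R_total = 0.0188 K/W
Q = 164.5350 / 0.0188 = 8741.6861 W

R_total = 0.0188 K/W, Q = 8741.6861 W


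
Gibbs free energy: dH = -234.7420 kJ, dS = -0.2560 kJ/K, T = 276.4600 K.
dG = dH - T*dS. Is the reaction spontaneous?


T*dS = 276.4600 * -0.2560 = -70.7738 kJ
dG = -234.7420 + 70.7738 = -163.9682 kJ (spontaneous)

dG = -163.9682 kJ, spontaneous


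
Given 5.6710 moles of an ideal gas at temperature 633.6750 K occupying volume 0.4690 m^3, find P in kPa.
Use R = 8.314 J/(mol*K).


P = nRT/V = 5.6710 * 8.314 * 633.6750 / 0.4690
= 29876.9487 / 0.4690 = 63703.5153 Pa = 63.7035 kPa

63.7035 kPa


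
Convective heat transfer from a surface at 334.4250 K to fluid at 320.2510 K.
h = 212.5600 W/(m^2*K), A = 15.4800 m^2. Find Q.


dT = 14.1740 K
Q = 212.5600 * 15.4800 * 14.1740 = 46638.5378 W

46638.5378 W


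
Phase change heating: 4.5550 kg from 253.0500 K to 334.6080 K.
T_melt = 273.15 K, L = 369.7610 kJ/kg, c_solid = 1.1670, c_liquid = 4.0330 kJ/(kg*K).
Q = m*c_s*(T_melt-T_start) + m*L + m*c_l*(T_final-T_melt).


Q1 (sensible, solid) = 4.5550 * 1.1670 * 20.1000 = 106.8453 kJ
Q2 (latent) = 4.5550 * 369.7610 = 1684.2614 kJ
Q3 (sensible, liquid) = 4.5550 * 4.0330 * 61.4580 = 1129.0028 kJ
Q_total = 2920.1094 kJ

2920.1094 kJ


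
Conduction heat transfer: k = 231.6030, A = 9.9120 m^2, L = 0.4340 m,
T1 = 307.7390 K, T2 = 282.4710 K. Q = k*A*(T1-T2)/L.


dT = 25.2680 K
Q = 231.6030 * 9.9120 * 25.2680 / 0.4340 = 133655.4316 W

133655.4316 W


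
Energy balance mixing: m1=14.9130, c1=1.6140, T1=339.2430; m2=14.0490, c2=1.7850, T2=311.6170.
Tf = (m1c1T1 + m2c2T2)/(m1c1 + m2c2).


num = 15980.0016
den = 49.1470
Tf = 325.1467 K

325.1467 K


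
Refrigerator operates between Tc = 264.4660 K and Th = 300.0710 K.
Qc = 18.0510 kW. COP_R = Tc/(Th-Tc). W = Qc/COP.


COP = 264.4660 / 35.6050 = 7.4278
W = 18.0510 / 7.4278 = 2.4302 kW

COP = 7.4278, W = 2.4302 kW


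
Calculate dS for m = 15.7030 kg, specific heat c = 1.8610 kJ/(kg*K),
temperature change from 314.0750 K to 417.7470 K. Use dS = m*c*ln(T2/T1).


T2/T1 = 1.3301
ln(T2/T1) = 0.2852
dS = 15.7030 * 1.8610 * 0.2852 = 8.3358 kJ/K

8.3358 kJ/K


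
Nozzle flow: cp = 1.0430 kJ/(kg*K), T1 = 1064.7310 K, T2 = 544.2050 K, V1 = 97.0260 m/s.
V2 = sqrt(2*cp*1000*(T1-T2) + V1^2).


dT = 520.5260 K
2*cp*1000*dT = 1085817.2360
V1^2 = 9414.0447
V2 = sqrt(1095231.2807) = 1046.5330 m/s

1046.5330 m/s


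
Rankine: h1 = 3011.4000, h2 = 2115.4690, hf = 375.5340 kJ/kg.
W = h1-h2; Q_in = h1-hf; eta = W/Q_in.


W = 895.9310 kJ/kg
Q_in = 2635.8660 kJ/kg
eta = 0.3399 = 33.9900%

eta = 33.9900%


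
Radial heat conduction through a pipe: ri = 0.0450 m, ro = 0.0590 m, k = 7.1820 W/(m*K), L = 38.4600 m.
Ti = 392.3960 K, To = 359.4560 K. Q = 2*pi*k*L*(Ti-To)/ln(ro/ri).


dT = 32.9400 K
ln(ro/ri) = 0.2709
Q = 2*pi*7.1820*38.4600*32.9400 / 0.2709 = 211051.9130 W

211051.9130 W


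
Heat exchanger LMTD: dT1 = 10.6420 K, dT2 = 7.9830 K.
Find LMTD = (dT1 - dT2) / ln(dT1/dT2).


dT1/dT2 = 1.3331
ln(dT1/dT2) = 0.2875
LMTD = 2.6590 / 0.2875 = 9.2489 K

9.2489 K


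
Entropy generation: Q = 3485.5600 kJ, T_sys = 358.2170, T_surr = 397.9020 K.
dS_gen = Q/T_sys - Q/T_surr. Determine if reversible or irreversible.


dS_sys = 3485.5600/358.2170 = 9.7303 kJ/K
dS_surr = -3485.5600/397.9020 = -8.7598 kJ/K
dS_gen = 9.7303 - 8.7598 = 0.9705 kJ/K (irreversible)

dS_gen = 0.9705 kJ/K, irreversible
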